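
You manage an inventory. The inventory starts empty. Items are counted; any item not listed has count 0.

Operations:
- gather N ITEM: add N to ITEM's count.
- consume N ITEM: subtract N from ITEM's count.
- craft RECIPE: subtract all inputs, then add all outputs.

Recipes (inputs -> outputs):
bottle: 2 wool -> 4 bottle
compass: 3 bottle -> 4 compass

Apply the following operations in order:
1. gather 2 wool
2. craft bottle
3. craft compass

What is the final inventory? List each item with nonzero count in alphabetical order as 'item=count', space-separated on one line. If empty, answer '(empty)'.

Answer: bottle=1 compass=4

Derivation:
After 1 (gather 2 wool): wool=2
After 2 (craft bottle): bottle=4
After 3 (craft compass): bottle=1 compass=4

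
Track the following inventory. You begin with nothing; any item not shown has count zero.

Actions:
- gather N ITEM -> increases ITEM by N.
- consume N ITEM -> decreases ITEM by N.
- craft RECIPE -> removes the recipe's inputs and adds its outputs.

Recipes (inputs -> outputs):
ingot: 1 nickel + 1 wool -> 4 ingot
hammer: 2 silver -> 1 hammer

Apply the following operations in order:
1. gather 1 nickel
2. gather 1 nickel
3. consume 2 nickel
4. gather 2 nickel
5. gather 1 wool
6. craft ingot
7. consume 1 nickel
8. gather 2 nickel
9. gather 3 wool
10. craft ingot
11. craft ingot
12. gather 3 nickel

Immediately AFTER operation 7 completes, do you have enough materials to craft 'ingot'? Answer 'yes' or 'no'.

Answer: no

Derivation:
After 1 (gather 1 nickel): nickel=1
After 2 (gather 1 nickel): nickel=2
After 3 (consume 2 nickel): (empty)
After 4 (gather 2 nickel): nickel=2
After 5 (gather 1 wool): nickel=2 wool=1
After 6 (craft ingot): ingot=4 nickel=1
After 7 (consume 1 nickel): ingot=4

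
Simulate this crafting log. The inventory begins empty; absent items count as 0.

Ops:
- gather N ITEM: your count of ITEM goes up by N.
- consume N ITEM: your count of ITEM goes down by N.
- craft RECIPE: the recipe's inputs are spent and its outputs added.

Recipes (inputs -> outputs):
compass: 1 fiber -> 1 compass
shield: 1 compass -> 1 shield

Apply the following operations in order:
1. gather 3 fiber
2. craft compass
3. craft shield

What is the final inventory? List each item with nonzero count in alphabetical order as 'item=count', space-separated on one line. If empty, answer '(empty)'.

After 1 (gather 3 fiber): fiber=3
After 2 (craft compass): compass=1 fiber=2
After 3 (craft shield): fiber=2 shield=1

Answer: fiber=2 shield=1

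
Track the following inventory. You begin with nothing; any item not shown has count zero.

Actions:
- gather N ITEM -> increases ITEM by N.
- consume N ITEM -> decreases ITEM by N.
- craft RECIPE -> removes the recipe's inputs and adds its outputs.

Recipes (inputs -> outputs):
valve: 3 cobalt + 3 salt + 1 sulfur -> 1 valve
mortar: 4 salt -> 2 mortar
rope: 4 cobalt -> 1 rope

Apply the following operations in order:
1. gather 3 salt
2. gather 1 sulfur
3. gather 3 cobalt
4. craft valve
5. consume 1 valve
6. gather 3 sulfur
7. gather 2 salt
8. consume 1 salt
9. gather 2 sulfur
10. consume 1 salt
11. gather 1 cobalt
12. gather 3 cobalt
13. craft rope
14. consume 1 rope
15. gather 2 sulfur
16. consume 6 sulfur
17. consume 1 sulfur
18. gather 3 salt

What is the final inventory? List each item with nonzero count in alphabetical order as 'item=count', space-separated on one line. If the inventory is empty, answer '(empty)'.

Answer: salt=3

Derivation:
After 1 (gather 3 salt): salt=3
After 2 (gather 1 sulfur): salt=3 sulfur=1
After 3 (gather 3 cobalt): cobalt=3 salt=3 sulfur=1
After 4 (craft valve): valve=1
After 5 (consume 1 valve): (empty)
After 6 (gather 3 sulfur): sulfur=3
After 7 (gather 2 salt): salt=2 sulfur=3
After 8 (consume 1 salt): salt=1 sulfur=3
After 9 (gather 2 sulfur): salt=1 sulfur=5
After 10 (consume 1 salt): sulfur=5
After 11 (gather 1 cobalt): cobalt=1 sulfur=5
After 12 (gather 3 cobalt): cobalt=4 sulfur=5
After 13 (craft rope): rope=1 sulfur=5
After 14 (consume 1 rope): sulfur=5
After 15 (gather 2 sulfur): sulfur=7
After 16 (consume 6 sulfur): sulfur=1
After 17 (consume 1 sulfur): (empty)
After 18 (gather 3 salt): salt=3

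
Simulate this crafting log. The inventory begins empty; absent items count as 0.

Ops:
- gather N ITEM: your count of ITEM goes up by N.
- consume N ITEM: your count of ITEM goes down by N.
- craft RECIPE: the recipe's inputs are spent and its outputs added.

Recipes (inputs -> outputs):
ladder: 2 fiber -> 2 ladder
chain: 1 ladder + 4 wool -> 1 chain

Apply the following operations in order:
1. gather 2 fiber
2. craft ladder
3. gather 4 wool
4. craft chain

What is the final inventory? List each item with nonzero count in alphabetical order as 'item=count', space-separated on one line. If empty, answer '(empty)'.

Answer: chain=1 ladder=1

Derivation:
After 1 (gather 2 fiber): fiber=2
After 2 (craft ladder): ladder=2
After 3 (gather 4 wool): ladder=2 wool=4
After 4 (craft chain): chain=1 ladder=1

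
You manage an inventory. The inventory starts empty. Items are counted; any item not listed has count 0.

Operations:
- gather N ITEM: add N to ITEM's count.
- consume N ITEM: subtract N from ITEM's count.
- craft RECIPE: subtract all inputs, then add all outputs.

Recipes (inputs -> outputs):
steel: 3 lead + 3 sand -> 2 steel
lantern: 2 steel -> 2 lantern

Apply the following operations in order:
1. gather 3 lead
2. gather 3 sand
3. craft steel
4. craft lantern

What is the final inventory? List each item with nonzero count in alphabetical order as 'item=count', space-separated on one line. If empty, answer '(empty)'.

Answer: lantern=2

Derivation:
After 1 (gather 3 lead): lead=3
After 2 (gather 3 sand): lead=3 sand=3
After 3 (craft steel): steel=2
After 4 (craft lantern): lantern=2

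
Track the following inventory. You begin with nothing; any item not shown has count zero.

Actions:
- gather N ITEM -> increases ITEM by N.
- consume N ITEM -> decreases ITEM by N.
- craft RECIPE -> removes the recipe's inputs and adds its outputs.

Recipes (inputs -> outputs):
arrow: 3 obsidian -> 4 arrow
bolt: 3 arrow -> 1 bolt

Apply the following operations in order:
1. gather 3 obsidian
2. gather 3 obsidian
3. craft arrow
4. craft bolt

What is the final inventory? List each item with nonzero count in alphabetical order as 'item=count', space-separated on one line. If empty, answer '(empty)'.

Answer: arrow=1 bolt=1 obsidian=3

Derivation:
After 1 (gather 3 obsidian): obsidian=3
After 2 (gather 3 obsidian): obsidian=6
After 3 (craft arrow): arrow=4 obsidian=3
After 4 (craft bolt): arrow=1 bolt=1 obsidian=3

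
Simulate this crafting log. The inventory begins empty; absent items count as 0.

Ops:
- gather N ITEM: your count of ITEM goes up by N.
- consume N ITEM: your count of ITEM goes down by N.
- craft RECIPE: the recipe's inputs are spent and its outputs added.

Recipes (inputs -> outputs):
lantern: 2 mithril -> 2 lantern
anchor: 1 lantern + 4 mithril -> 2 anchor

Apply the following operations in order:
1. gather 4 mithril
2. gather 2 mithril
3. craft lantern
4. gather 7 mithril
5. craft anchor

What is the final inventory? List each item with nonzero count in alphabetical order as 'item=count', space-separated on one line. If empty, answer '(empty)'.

Answer: anchor=2 lantern=1 mithril=7

Derivation:
After 1 (gather 4 mithril): mithril=4
After 2 (gather 2 mithril): mithril=6
After 3 (craft lantern): lantern=2 mithril=4
After 4 (gather 7 mithril): lantern=2 mithril=11
After 5 (craft anchor): anchor=2 lantern=1 mithril=7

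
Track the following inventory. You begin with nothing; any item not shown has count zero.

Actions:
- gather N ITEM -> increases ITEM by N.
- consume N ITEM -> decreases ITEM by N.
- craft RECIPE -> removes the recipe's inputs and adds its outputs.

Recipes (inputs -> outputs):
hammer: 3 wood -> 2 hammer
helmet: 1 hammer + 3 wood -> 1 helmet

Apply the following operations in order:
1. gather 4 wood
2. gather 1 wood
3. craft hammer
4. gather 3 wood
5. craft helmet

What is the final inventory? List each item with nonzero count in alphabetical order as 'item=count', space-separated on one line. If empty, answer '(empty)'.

Answer: hammer=1 helmet=1 wood=2

Derivation:
After 1 (gather 4 wood): wood=4
After 2 (gather 1 wood): wood=5
After 3 (craft hammer): hammer=2 wood=2
After 4 (gather 3 wood): hammer=2 wood=5
After 5 (craft helmet): hammer=1 helmet=1 wood=2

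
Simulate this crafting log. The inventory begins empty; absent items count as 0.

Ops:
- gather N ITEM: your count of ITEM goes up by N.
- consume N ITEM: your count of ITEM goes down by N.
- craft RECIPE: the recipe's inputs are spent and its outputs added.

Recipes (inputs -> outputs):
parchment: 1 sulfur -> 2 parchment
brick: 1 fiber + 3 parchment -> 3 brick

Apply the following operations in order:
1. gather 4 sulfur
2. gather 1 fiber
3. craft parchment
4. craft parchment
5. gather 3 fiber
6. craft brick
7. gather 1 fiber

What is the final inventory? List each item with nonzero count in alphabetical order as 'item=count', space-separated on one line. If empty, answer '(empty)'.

After 1 (gather 4 sulfur): sulfur=4
After 2 (gather 1 fiber): fiber=1 sulfur=4
After 3 (craft parchment): fiber=1 parchment=2 sulfur=3
After 4 (craft parchment): fiber=1 parchment=4 sulfur=2
After 5 (gather 3 fiber): fiber=4 parchment=4 sulfur=2
After 6 (craft brick): brick=3 fiber=3 parchment=1 sulfur=2
After 7 (gather 1 fiber): brick=3 fiber=4 parchment=1 sulfur=2

Answer: brick=3 fiber=4 parchment=1 sulfur=2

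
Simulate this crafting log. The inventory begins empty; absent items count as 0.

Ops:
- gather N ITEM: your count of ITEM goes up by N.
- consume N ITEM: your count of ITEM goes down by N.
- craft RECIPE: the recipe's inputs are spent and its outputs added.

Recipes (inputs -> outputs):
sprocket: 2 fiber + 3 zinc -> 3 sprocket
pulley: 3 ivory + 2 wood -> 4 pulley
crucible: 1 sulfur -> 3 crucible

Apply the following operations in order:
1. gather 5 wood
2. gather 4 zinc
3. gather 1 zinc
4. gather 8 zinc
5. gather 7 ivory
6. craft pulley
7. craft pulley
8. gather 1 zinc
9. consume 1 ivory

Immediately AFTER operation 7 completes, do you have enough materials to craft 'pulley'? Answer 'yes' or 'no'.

Answer: no

Derivation:
After 1 (gather 5 wood): wood=5
After 2 (gather 4 zinc): wood=5 zinc=4
After 3 (gather 1 zinc): wood=5 zinc=5
After 4 (gather 8 zinc): wood=5 zinc=13
After 5 (gather 7 ivory): ivory=7 wood=5 zinc=13
After 6 (craft pulley): ivory=4 pulley=4 wood=3 zinc=13
After 7 (craft pulley): ivory=1 pulley=8 wood=1 zinc=13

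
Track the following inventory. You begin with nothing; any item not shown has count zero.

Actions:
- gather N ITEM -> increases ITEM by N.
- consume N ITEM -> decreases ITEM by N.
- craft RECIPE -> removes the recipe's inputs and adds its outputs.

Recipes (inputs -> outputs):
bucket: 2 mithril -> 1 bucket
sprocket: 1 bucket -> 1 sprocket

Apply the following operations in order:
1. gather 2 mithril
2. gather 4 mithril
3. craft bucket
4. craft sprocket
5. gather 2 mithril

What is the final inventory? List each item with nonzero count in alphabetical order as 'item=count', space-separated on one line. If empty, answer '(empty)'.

After 1 (gather 2 mithril): mithril=2
After 2 (gather 4 mithril): mithril=6
After 3 (craft bucket): bucket=1 mithril=4
After 4 (craft sprocket): mithril=4 sprocket=1
After 5 (gather 2 mithril): mithril=6 sprocket=1

Answer: mithril=6 sprocket=1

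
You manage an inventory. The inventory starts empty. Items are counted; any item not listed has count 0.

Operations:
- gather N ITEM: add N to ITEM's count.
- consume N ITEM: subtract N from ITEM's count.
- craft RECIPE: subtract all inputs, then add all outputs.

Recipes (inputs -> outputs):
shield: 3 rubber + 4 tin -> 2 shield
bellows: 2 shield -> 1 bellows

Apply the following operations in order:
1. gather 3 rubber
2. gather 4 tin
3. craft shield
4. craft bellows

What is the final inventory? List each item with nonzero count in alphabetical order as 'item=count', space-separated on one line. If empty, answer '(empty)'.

After 1 (gather 3 rubber): rubber=3
After 2 (gather 4 tin): rubber=3 tin=4
After 3 (craft shield): shield=2
After 4 (craft bellows): bellows=1

Answer: bellows=1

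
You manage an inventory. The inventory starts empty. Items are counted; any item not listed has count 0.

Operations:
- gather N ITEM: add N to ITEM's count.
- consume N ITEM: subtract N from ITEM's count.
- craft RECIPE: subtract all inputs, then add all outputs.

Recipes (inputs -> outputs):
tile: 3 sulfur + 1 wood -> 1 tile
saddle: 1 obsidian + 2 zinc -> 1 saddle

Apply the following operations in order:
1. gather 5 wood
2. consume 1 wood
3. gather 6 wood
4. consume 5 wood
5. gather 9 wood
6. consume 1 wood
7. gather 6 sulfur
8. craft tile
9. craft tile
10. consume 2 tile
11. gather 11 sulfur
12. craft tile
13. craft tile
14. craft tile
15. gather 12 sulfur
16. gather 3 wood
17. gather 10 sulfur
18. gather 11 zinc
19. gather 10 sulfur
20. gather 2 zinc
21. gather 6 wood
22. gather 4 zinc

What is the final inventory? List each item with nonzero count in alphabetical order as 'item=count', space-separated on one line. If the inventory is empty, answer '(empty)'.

After 1 (gather 5 wood): wood=5
After 2 (consume 1 wood): wood=4
After 3 (gather 6 wood): wood=10
After 4 (consume 5 wood): wood=5
After 5 (gather 9 wood): wood=14
After 6 (consume 1 wood): wood=13
After 7 (gather 6 sulfur): sulfur=6 wood=13
After 8 (craft tile): sulfur=3 tile=1 wood=12
After 9 (craft tile): tile=2 wood=11
After 10 (consume 2 tile): wood=11
After 11 (gather 11 sulfur): sulfur=11 wood=11
After 12 (craft tile): sulfur=8 tile=1 wood=10
After 13 (craft tile): sulfur=5 tile=2 wood=9
After 14 (craft tile): sulfur=2 tile=3 wood=8
After 15 (gather 12 sulfur): sulfur=14 tile=3 wood=8
After 16 (gather 3 wood): sulfur=14 tile=3 wood=11
After 17 (gather 10 sulfur): sulfur=24 tile=3 wood=11
After 18 (gather 11 zinc): sulfur=24 tile=3 wood=11 zinc=11
After 19 (gather 10 sulfur): sulfur=34 tile=3 wood=11 zinc=11
After 20 (gather 2 zinc): sulfur=34 tile=3 wood=11 zinc=13
After 21 (gather 6 wood): sulfur=34 tile=3 wood=17 zinc=13
After 22 (gather 4 zinc): sulfur=34 tile=3 wood=17 zinc=17

Answer: sulfur=34 tile=3 wood=17 zinc=17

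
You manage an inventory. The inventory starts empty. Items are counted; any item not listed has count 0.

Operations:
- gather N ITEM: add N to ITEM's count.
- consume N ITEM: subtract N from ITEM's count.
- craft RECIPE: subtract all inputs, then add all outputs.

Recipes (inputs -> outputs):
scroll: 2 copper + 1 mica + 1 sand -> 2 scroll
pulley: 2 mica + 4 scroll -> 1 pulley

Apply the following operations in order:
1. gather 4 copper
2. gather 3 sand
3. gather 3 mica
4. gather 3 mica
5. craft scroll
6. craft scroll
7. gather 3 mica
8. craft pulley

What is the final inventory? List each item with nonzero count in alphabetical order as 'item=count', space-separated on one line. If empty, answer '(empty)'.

Answer: mica=5 pulley=1 sand=1

Derivation:
After 1 (gather 4 copper): copper=4
After 2 (gather 3 sand): copper=4 sand=3
After 3 (gather 3 mica): copper=4 mica=3 sand=3
After 4 (gather 3 mica): copper=4 mica=6 sand=3
After 5 (craft scroll): copper=2 mica=5 sand=2 scroll=2
After 6 (craft scroll): mica=4 sand=1 scroll=4
After 7 (gather 3 mica): mica=7 sand=1 scroll=4
After 8 (craft pulley): mica=5 pulley=1 sand=1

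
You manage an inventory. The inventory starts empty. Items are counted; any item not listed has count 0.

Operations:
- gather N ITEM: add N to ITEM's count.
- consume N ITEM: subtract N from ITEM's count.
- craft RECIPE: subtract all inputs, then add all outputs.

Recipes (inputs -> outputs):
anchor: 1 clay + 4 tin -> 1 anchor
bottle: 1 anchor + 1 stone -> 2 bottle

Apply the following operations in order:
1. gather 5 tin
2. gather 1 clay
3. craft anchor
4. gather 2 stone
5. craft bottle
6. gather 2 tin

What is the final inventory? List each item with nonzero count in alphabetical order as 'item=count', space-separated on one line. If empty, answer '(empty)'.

Answer: bottle=2 stone=1 tin=3

Derivation:
After 1 (gather 5 tin): tin=5
After 2 (gather 1 clay): clay=1 tin=5
After 3 (craft anchor): anchor=1 tin=1
After 4 (gather 2 stone): anchor=1 stone=2 tin=1
After 5 (craft bottle): bottle=2 stone=1 tin=1
After 6 (gather 2 tin): bottle=2 stone=1 tin=3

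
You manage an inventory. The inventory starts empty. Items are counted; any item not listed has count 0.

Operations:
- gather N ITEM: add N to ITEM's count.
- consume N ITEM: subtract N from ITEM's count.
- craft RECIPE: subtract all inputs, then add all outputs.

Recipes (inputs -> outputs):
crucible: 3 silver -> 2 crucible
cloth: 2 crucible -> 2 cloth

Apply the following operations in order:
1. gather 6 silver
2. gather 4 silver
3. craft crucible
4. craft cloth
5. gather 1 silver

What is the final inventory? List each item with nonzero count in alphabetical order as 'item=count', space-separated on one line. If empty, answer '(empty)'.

Answer: cloth=2 silver=8

Derivation:
After 1 (gather 6 silver): silver=6
After 2 (gather 4 silver): silver=10
After 3 (craft crucible): crucible=2 silver=7
After 4 (craft cloth): cloth=2 silver=7
After 5 (gather 1 silver): cloth=2 silver=8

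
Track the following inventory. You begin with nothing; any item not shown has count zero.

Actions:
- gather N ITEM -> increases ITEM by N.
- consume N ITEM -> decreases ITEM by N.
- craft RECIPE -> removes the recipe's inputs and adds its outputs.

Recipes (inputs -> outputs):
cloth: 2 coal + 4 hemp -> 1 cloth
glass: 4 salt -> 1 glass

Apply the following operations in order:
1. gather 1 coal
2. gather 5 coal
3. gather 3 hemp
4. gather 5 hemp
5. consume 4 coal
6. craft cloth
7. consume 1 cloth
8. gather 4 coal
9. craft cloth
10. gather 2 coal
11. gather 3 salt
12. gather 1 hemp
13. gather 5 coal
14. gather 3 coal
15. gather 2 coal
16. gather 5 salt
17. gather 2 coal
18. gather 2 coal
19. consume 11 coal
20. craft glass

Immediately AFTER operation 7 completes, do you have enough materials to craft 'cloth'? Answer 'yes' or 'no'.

After 1 (gather 1 coal): coal=1
After 2 (gather 5 coal): coal=6
After 3 (gather 3 hemp): coal=6 hemp=3
After 4 (gather 5 hemp): coal=6 hemp=8
After 5 (consume 4 coal): coal=2 hemp=8
After 6 (craft cloth): cloth=1 hemp=4
After 7 (consume 1 cloth): hemp=4

Answer: no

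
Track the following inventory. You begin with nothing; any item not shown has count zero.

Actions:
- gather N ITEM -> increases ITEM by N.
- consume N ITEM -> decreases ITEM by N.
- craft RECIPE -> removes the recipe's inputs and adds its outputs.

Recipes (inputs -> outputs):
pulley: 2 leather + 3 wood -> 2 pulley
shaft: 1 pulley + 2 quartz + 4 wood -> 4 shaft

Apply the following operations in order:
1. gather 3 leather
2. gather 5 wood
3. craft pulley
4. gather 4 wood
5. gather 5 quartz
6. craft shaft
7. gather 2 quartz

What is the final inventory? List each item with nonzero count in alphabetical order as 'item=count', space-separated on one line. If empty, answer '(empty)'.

Answer: leather=1 pulley=1 quartz=5 shaft=4 wood=2

Derivation:
After 1 (gather 3 leather): leather=3
After 2 (gather 5 wood): leather=3 wood=5
After 3 (craft pulley): leather=1 pulley=2 wood=2
After 4 (gather 4 wood): leather=1 pulley=2 wood=6
After 5 (gather 5 quartz): leather=1 pulley=2 quartz=5 wood=6
After 6 (craft shaft): leather=1 pulley=1 quartz=3 shaft=4 wood=2
After 7 (gather 2 quartz): leather=1 pulley=1 quartz=5 shaft=4 wood=2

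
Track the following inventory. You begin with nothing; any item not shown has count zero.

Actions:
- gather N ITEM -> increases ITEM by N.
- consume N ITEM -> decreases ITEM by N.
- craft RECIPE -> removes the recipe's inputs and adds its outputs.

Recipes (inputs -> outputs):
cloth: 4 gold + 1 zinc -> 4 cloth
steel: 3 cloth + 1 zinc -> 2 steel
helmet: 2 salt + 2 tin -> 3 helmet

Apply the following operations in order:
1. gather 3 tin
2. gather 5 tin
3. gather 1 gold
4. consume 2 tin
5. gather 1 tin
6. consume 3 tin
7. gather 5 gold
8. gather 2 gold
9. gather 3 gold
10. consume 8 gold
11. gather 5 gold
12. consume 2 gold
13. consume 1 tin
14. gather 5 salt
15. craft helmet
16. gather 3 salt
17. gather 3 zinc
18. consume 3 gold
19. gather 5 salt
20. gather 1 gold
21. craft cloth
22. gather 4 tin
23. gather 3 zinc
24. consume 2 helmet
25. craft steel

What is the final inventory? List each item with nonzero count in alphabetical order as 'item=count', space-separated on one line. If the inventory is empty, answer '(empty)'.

After 1 (gather 3 tin): tin=3
After 2 (gather 5 tin): tin=8
After 3 (gather 1 gold): gold=1 tin=8
After 4 (consume 2 tin): gold=1 tin=6
After 5 (gather 1 tin): gold=1 tin=7
After 6 (consume 3 tin): gold=1 tin=4
After 7 (gather 5 gold): gold=6 tin=4
After 8 (gather 2 gold): gold=8 tin=4
After 9 (gather 3 gold): gold=11 tin=4
After 10 (consume 8 gold): gold=3 tin=4
After 11 (gather 5 gold): gold=8 tin=4
After 12 (consume 2 gold): gold=6 tin=4
After 13 (consume 1 tin): gold=6 tin=3
After 14 (gather 5 salt): gold=6 salt=5 tin=3
After 15 (craft helmet): gold=6 helmet=3 salt=3 tin=1
After 16 (gather 3 salt): gold=6 helmet=3 salt=6 tin=1
After 17 (gather 3 zinc): gold=6 helmet=3 salt=6 tin=1 zinc=3
After 18 (consume 3 gold): gold=3 helmet=3 salt=6 tin=1 zinc=3
After 19 (gather 5 salt): gold=3 helmet=3 salt=11 tin=1 zinc=3
After 20 (gather 1 gold): gold=4 helmet=3 salt=11 tin=1 zinc=3
After 21 (craft cloth): cloth=4 helmet=3 salt=11 tin=1 zinc=2
After 22 (gather 4 tin): cloth=4 helmet=3 salt=11 tin=5 zinc=2
After 23 (gather 3 zinc): cloth=4 helmet=3 salt=11 tin=5 zinc=5
After 24 (consume 2 helmet): cloth=4 helmet=1 salt=11 tin=5 zinc=5
After 25 (craft steel): cloth=1 helmet=1 salt=11 steel=2 tin=5 zinc=4

Answer: cloth=1 helmet=1 salt=11 steel=2 tin=5 zinc=4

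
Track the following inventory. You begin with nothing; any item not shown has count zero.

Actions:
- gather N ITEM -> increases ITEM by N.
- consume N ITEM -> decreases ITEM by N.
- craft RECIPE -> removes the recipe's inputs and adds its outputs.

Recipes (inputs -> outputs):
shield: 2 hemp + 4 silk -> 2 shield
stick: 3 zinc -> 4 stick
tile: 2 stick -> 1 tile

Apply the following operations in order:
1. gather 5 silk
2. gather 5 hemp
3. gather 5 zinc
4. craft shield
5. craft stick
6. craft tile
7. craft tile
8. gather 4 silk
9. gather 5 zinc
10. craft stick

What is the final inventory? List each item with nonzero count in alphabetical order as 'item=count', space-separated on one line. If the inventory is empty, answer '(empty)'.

Answer: hemp=3 shield=2 silk=5 stick=4 tile=2 zinc=4

Derivation:
After 1 (gather 5 silk): silk=5
After 2 (gather 5 hemp): hemp=5 silk=5
After 3 (gather 5 zinc): hemp=5 silk=5 zinc=5
After 4 (craft shield): hemp=3 shield=2 silk=1 zinc=5
After 5 (craft stick): hemp=3 shield=2 silk=1 stick=4 zinc=2
After 6 (craft tile): hemp=3 shield=2 silk=1 stick=2 tile=1 zinc=2
After 7 (craft tile): hemp=3 shield=2 silk=1 tile=2 zinc=2
After 8 (gather 4 silk): hemp=3 shield=2 silk=5 tile=2 zinc=2
After 9 (gather 5 zinc): hemp=3 shield=2 silk=5 tile=2 zinc=7
After 10 (craft stick): hemp=3 shield=2 silk=5 stick=4 tile=2 zinc=4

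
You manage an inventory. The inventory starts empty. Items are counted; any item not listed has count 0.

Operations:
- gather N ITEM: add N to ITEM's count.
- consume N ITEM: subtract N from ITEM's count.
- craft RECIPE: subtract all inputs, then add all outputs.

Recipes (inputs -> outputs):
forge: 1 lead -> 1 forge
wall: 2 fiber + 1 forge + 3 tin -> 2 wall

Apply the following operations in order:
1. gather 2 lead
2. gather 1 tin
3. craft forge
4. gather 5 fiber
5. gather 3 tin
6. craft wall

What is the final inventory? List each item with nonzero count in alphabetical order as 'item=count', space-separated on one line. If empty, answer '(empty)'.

After 1 (gather 2 lead): lead=2
After 2 (gather 1 tin): lead=2 tin=1
After 3 (craft forge): forge=1 lead=1 tin=1
After 4 (gather 5 fiber): fiber=5 forge=1 lead=1 tin=1
After 5 (gather 3 tin): fiber=5 forge=1 lead=1 tin=4
After 6 (craft wall): fiber=3 lead=1 tin=1 wall=2

Answer: fiber=3 lead=1 tin=1 wall=2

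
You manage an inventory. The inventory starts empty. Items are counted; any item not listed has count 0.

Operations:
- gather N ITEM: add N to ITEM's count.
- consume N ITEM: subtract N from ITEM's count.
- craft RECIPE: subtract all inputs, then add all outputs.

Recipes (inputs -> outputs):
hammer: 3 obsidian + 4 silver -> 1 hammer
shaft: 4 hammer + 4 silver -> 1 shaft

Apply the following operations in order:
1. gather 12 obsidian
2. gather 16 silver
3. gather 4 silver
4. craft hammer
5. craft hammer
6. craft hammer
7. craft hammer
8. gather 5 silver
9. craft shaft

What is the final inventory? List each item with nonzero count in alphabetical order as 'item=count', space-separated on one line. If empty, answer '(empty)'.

After 1 (gather 12 obsidian): obsidian=12
After 2 (gather 16 silver): obsidian=12 silver=16
After 3 (gather 4 silver): obsidian=12 silver=20
After 4 (craft hammer): hammer=1 obsidian=9 silver=16
After 5 (craft hammer): hammer=2 obsidian=6 silver=12
After 6 (craft hammer): hammer=3 obsidian=3 silver=8
After 7 (craft hammer): hammer=4 silver=4
After 8 (gather 5 silver): hammer=4 silver=9
After 9 (craft shaft): shaft=1 silver=5

Answer: shaft=1 silver=5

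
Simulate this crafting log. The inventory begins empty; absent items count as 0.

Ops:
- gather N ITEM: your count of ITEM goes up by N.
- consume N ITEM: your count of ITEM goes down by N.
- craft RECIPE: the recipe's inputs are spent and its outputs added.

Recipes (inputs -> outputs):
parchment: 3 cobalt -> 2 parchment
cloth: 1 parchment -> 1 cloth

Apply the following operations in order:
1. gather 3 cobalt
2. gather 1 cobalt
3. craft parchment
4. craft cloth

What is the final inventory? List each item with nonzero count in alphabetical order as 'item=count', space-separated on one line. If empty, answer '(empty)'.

Answer: cloth=1 cobalt=1 parchment=1

Derivation:
After 1 (gather 3 cobalt): cobalt=3
After 2 (gather 1 cobalt): cobalt=4
After 3 (craft parchment): cobalt=1 parchment=2
After 4 (craft cloth): cloth=1 cobalt=1 parchment=1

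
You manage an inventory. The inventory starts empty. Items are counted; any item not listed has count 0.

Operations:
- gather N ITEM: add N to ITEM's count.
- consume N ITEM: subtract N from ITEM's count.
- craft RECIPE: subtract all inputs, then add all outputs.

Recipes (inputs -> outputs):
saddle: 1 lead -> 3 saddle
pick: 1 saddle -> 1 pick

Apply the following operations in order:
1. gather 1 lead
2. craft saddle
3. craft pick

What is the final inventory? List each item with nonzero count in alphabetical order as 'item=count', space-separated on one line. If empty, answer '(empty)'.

After 1 (gather 1 lead): lead=1
After 2 (craft saddle): saddle=3
After 3 (craft pick): pick=1 saddle=2

Answer: pick=1 saddle=2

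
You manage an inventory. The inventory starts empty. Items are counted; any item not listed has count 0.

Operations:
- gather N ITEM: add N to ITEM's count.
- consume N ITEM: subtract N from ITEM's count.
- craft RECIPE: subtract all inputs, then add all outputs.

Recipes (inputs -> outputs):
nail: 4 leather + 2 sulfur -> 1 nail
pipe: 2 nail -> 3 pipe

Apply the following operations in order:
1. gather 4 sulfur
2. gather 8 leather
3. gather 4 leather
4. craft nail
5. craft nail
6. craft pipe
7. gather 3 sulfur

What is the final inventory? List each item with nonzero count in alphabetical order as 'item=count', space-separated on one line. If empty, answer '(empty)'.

After 1 (gather 4 sulfur): sulfur=4
After 2 (gather 8 leather): leather=8 sulfur=4
After 3 (gather 4 leather): leather=12 sulfur=4
After 4 (craft nail): leather=8 nail=1 sulfur=2
After 5 (craft nail): leather=4 nail=2
After 6 (craft pipe): leather=4 pipe=3
After 7 (gather 3 sulfur): leather=4 pipe=3 sulfur=3

Answer: leather=4 pipe=3 sulfur=3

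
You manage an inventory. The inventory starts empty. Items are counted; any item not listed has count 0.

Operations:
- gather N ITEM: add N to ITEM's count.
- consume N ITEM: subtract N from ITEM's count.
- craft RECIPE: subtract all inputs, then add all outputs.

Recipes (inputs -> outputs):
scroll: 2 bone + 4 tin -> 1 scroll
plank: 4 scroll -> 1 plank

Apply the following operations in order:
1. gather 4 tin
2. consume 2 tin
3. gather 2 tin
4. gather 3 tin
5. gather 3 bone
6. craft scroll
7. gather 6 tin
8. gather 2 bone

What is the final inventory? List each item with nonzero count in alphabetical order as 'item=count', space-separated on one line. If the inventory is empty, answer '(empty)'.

After 1 (gather 4 tin): tin=4
After 2 (consume 2 tin): tin=2
After 3 (gather 2 tin): tin=4
After 4 (gather 3 tin): tin=7
After 5 (gather 3 bone): bone=3 tin=7
After 6 (craft scroll): bone=1 scroll=1 tin=3
After 7 (gather 6 tin): bone=1 scroll=1 tin=9
After 8 (gather 2 bone): bone=3 scroll=1 tin=9

Answer: bone=3 scroll=1 tin=9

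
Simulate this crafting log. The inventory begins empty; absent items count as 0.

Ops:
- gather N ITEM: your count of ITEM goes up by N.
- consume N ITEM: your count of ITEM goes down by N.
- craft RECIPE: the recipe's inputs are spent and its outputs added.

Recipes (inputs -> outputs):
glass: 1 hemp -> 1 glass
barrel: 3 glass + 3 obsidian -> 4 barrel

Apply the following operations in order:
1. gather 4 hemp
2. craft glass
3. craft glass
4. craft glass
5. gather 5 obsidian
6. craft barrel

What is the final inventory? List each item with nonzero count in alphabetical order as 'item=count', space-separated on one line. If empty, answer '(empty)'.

After 1 (gather 4 hemp): hemp=4
After 2 (craft glass): glass=1 hemp=3
After 3 (craft glass): glass=2 hemp=2
After 4 (craft glass): glass=3 hemp=1
After 5 (gather 5 obsidian): glass=3 hemp=1 obsidian=5
After 6 (craft barrel): barrel=4 hemp=1 obsidian=2

Answer: barrel=4 hemp=1 obsidian=2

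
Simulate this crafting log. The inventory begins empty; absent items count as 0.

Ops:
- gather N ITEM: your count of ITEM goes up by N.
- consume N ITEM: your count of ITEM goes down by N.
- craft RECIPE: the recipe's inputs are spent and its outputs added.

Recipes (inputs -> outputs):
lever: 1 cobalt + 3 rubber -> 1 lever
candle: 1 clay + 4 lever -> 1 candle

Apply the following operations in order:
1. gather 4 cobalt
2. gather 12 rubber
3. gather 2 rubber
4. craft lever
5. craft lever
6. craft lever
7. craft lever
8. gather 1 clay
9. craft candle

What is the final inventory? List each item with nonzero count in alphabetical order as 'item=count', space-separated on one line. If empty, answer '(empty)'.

Answer: candle=1 rubber=2

Derivation:
After 1 (gather 4 cobalt): cobalt=4
After 2 (gather 12 rubber): cobalt=4 rubber=12
After 3 (gather 2 rubber): cobalt=4 rubber=14
After 4 (craft lever): cobalt=3 lever=1 rubber=11
After 5 (craft lever): cobalt=2 lever=2 rubber=8
After 6 (craft lever): cobalt=1 lever=3 rubber=5
After 7 (craft lever): lever=4 rubber=2
After 8 (gather 1 clay): clay=1 lever=4 rubber=2
After 9 (craft candle): candle=1 rubber=2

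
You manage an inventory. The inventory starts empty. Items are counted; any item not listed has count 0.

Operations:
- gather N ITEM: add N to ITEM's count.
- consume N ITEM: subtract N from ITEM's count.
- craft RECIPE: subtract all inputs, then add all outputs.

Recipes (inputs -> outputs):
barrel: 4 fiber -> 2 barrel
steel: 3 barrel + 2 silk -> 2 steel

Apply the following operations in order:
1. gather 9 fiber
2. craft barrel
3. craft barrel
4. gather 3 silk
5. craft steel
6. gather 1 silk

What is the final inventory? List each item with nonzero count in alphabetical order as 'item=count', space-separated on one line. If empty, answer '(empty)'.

After 1 (gather 9 fiber): fiber=9
After 2 (craft barrel): barrel=2 fiber=5
After 3 (craft barrel): barrel=4 fiber=1
After 4 (gather 3 silk): barrel=4 fiber=1 silk=3
After 5 (craft steel): barrel=1 fiber=1 silk=1 steel=2
After 6 (gather 1 silk): barrel=1 fiber=1 silk=2 steel=2

Answer: barrel=1 fiber=1 silk=2 steel=2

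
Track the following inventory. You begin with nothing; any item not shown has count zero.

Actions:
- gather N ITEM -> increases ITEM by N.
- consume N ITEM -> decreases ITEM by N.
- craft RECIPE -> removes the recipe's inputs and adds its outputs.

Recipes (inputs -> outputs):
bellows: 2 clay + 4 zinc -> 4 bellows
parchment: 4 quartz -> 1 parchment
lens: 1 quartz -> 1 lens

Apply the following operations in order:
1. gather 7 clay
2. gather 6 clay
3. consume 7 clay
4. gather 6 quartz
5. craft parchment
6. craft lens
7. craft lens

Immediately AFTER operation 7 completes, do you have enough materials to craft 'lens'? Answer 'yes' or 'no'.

Answer: no

Derivation:
After 1 (gather 7 clay): clay=7
After 2 (gather 6 clay): clay=13
After 3 (consume 7 clay): clay=6
After 4 (gather 6 quartz): clay=6 quartz=6
After 5 (craft parchment): clay=6 parchment=1 quartz=2
After 6 (craft lens): clay=6 lens=1 parchment=1 quartz=1
After 7 (craft lens): clay=6 lens=2 parchment=1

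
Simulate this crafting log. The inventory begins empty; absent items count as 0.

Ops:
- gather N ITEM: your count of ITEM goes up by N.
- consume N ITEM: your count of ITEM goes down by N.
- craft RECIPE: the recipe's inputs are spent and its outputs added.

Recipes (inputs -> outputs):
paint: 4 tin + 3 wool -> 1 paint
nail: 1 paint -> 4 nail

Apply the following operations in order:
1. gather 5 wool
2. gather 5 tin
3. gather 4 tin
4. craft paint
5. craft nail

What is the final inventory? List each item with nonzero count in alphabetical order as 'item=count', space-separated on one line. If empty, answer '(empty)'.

After 1 (gather 5 wool): wool=5
After 2 (gather 5 tin): tin=5 wool=5
After 3 (gather 4 tin): tin=9 wool=5
After 4 (craft paint): paint=1 tin=5 wool=2
After 5 (craft nail): nail=4 tin=5 wool=2

Answer: nail=4 tin=5 wool=2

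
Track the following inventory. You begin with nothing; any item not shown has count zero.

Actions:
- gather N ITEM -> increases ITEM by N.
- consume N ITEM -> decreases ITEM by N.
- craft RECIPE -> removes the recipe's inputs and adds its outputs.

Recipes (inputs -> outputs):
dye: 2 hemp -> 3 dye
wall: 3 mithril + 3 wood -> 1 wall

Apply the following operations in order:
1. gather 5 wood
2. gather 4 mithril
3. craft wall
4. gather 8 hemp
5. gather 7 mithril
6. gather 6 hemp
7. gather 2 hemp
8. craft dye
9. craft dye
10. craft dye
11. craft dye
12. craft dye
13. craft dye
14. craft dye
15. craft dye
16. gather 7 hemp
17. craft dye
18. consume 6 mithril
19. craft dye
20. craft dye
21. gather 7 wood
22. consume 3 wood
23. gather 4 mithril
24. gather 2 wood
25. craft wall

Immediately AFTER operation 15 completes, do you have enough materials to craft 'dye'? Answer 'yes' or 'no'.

Answer: no

Derivation:
After 1 (gather 5 wood): wood=5
After 2 (gather 4 mithril): mithril=4 wood=5
After 3 (craft wall): mithril=1 wall=1 wood=2
After 4 (gather 8 hemp): hemp=8 mithril=1 wall=1 wood=2
After 5 (gather 7 mithril): hemp=8 mithril=8 wall=1 wood=2
After 6 (gather 6 hemp): hemp=14 mithril=8 wall=1 wood=2
After 7 (gather 2 hemp): hemp=16 mithril=8 wall=1 wood=2
After 8 (craft dye): dye=3 hemp=14 mithril=8 wall=1 wood=2
After 9 (craft dye): dye=6 hemp=12 mithril=8 wall=1 wood=2
After 10 (craft dye): dye=9 hemp=10 mithril=8 wall=1 wood=2
After 11 (craft dye): dye=12 hemp=8 mithril=8 wall=1 wood=2
After 12 (craft dye): dye=15 hemp=6 mithril=8 wall=1 wood=2
After 13 (craft dye): dye=18 hemp=4 mithril=8 wall=1 wood=2
After 14 (craft dye): dye=21 hemp=2 mithril=8 wall=1 wood=2
After 15 (craft dye): dye=24 mithril=8 wall=1 wood=2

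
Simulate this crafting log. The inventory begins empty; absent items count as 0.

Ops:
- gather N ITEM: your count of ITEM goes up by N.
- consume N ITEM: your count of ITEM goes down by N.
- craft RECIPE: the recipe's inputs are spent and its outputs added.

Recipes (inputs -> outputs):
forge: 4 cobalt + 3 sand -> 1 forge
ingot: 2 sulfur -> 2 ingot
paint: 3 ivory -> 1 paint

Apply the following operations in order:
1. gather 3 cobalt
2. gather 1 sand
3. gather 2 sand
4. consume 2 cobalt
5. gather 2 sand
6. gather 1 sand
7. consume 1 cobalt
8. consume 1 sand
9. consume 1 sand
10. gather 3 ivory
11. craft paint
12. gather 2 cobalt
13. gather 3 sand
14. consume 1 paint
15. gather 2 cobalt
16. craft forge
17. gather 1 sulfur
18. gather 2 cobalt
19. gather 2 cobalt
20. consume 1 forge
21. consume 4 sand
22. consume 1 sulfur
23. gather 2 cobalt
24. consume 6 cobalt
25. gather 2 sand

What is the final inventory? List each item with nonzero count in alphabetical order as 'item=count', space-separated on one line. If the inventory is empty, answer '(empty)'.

Answer: sand=2

Derivation:
After 1 (gather 3 cobalt): cobalt=3
After 2 (gather 1 sand): cobalt=3 sand=1
After 3 (gather 2 sand): cobalt=3 sand=3
After 4 (consume 2 cobalt): cobalt=1 sand=3
After 5 (gather 2 sand): cobalt=1 sand=5
After 6 (gather 1 sand): cobalt=1 sand=6
After 7 (consume 1 cobalt): sand=6
After 8 (consume 1 sand): sand=5
After 9 (consume 1 sand): sand=4
After 10 (gather 3 ivory): ivory=3 sand=4
After 11 (craft paint): paint=1 sand=4
After 12 (gather 2 cobalt): cobalt=2 paint=1 sand=4
After 13 (gather 3 sand): cobalt=2 paint=1 sand=7
After 14 (consume 1 paint): cobalt=2 sand=7
After 15 (gather 2 cobalt): cobalt=4 sand=7
After 16 (craft forge): forge=1 sand=4
After 17 (gather 1 sulfur): forge=1 sand=4 sulfur=1
After 18 (gather 2 cobalt): cobalt=2 forge=1 sand=4 sulfur=1
After 19 (gather 2 cobalt): cobalt=4 forge=1 sand=4 sulfur=1
After 20 (consume 1 forge): cobalt=4 sand=4 sulfur=1
After 21 (consume 4 sand): cobalt=4 sulfur=1
After 22 (consume 1 sulfur): cobalt=4
After 23 (gather 2 cobalt): cobalt=6
After 24 (consume 6 cobalt): (empty)
After 25 (gather 2 sand): sand=2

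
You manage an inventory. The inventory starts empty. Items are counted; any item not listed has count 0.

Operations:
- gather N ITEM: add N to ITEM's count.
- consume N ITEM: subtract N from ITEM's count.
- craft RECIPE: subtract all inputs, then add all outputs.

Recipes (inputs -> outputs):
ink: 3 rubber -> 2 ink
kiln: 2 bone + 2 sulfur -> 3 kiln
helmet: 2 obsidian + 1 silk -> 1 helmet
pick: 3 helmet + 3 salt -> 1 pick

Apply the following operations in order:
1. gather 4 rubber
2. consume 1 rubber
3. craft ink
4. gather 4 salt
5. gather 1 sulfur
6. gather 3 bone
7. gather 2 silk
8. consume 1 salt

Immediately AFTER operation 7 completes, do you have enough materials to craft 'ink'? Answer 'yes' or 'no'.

Answer: no

Derivation:
After 1 (gather 4 rubber): rubber=4
After 2 (consume 1 rubber): rubber=3
After 3 (craft ink): ink=2
After 4 (gather 4 salt): ink=2 salt=4
After 5 (gather 1 sulfur): ink=2 salt=4 sulfur=1
After 6 (gather 3 bone): bone=3 ink=2 salt=4 sulfur=1
After 7 (gather 2 silk): bone=3 ink=2 salt=4 silk=2 sulfur=1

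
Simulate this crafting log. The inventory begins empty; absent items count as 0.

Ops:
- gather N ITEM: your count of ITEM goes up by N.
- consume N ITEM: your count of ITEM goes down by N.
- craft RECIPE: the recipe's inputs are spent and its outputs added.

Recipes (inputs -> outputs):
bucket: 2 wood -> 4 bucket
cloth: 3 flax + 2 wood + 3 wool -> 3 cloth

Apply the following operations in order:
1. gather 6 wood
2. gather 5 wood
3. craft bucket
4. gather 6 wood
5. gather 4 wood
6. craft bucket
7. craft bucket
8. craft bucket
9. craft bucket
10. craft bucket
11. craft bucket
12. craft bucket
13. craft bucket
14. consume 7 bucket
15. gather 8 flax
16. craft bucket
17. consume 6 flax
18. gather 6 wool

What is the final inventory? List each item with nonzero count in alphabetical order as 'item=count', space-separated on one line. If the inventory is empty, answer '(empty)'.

Answer: bucket=33 flax=2 wood=1 wool=6

Derivation:
After 1 (gather 6 wood): wood=6
After 2 (gather 5 wood): wood=11
After 3 (craft bucket): bucket=4 wood=9
After 4 (gather 6 wood): bucket=4 wood=15
After 5 (gather 4 wood): bucket=4 wood=19
After 6 (craft bucket): bucket=8 wood=17
After 7 (craft bucket): bucket=12 wood=15
After 8 (craft bucket): bucket=16 wood=13
After 9 (craft bucket): bucket=20 wood=11
After 10 (craft bucket): bucket=24 wood=9
After 11 (craft bucket): bucket=28 wood=7
After 12 (craft bucket): bucket=32 wood=5
After 13 (craft bucket): bucket=36 wood=3
After 14 (consume 7 bucket): bucket=29 wood=3
After 15 (gather 8 flax): bucket=29 flax=8 wood=3
After 16 (craft bucket): bucket=33 flax=8 wood=1
After 17 (consume 6 flax): bucket=33 flax=2 wood=1
After 18 (gather 6 wool): bucket=33 flax=2 wood=1 wool=6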